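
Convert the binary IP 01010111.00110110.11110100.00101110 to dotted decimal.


01010111 = 87
00110110 = 54
11110100 = 244
00101110 = 46
IP: 87.54.244.46


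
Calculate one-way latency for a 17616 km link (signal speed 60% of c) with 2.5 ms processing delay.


Speed = 0.6 * 3e5 km/s = 180000 km/s
Propagation delay = 17616 / 180000 = 0.0979 s = 97.8667 ms
Processing delay = 2.5 ms
Total one-way latency = 100.3667 ms


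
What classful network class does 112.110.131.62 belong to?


First octet: 112
Binary: 01110000
0xxxxxxx -> Class A (1-126)
Class A, default mask 255.0.0.0 (/8)


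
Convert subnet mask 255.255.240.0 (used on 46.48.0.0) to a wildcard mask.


Subnet mask: 255.255.240.0
Wildcard = 255.255.255.255 - subnet mask
255 - 255 = 0
255 - 255 = 0
255 - 240 = 15
255 - 0 = 255
Wildcard: 0.0.15.255


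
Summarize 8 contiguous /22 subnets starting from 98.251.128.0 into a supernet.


Original prefix: /22
Number of subnets: 8 = 2^3
New prefix = 22 - 3 = 19
Supernet: 98.251.128.0/19


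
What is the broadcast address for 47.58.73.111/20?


Network: 47.58.64.0/20
Host bits = 12
Set all host bits to 1:
Broadcast: 47.58.79.255


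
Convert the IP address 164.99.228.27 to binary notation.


164 = 10100100
99 = 01100011
228 = 11100100
27 = 00011011
Binary: 10100100.01100011.11100100.00011011


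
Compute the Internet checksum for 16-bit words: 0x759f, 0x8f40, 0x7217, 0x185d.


Sum all words (with carry folding):
+ 0x759f = 0x759f
+ 0x8f40 = 0x04e0
+ 0x7217 = 0x76f7
+ 0x185d = 0x8f54
One's complement: ~0x8f54
Checksum = 0x70ab


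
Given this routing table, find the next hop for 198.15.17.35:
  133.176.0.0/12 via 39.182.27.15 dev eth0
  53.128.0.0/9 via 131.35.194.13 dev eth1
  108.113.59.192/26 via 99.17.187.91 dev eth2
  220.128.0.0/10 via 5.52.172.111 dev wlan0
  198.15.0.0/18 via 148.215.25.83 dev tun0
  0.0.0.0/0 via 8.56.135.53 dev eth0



Longest prefix match for 198.15.17.35:
  /12 133.176.0.0: no
  /9 53.128.0.0: no
  /26 108.113.59.192: no
  /10 220.128.0.0: no
  /18 198.15.0.0: MATCH
  /0 0.0.0.0: MATCH
Selected: next-hop 148.215.25.83 via tun0 (matched /18)


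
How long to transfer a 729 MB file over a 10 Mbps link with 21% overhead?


Effective throughput = 10 * (1 - 21/100) = 7.9 Mbps
File size in Mb = 729 * 8 = 5832 Mb
Time = 5832 / 7.9
Time = 738.2278 seconds


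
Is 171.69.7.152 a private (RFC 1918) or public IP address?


RFC 1918 private ranges:
  10.0.0.0/8 (10.0.0.0 - 10.255.255.255)
  172.16.0.0/12 (172.16.0.0 - 172.31.255.255)
  192.168.0.0/16 (192.168.0.0 - 192.168.255.255)
Public (not in any RFC 1918 range)


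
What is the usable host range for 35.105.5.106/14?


Network: 35.104.0.0
Broadcast: 35.107.255.255
First usable = network + 1
Last usable = broadcast - 1
Range: 35.104.0.1 to 35.107.255.254


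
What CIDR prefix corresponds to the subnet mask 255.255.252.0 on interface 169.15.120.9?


Binary: 11111111.11111111.11111100.00000000
Count leading 1s
Prefix: /22


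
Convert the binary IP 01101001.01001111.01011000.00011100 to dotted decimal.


01101001 = 105
01001111 = 79
01011000 = 88
00011100 = 28
IP: 105.79.88.28


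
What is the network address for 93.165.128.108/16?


IP:   01011101.10100101.10000000.01101100
Mask: 11111111.11111111.00000000.00000000
AND operation:
Net:  01011101.10100101.00000000.00000000
Network: 93.165.0.0/16


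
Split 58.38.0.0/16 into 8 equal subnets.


New prefix = 16 + 3 = 19
Each subnet has 8192 addresses
  58.38.0.0/19
  58.38.32.0/19
  58.38.64.0/19
  58.38.96.0/19
  58.38.128.0/19
  58.38.160.0/19
  58.38.192.0/19
  58.38.224.0/19
Subnets: 58.38.0.0/19, 58.38.32.0/19, 58.38.64.0/19, 58.38.96.0/19, 58.38.128.0/19, 58.38.160.0/19, 58.38.192.0/19, 58.38.224.0/19


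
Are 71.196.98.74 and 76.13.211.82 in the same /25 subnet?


Mask: 255.255.255.128
71.196.98.74 AND mask = 71.196.98.0
76.13.211.82 AND mask = 76.13.211.0
No, different subnets (71.196.98.0 vs 76.13.211.0)


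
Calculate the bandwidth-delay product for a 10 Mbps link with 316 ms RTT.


BDP = bandwidth * RTT
= 10 Mbps * 316 ms
= 10 * 1e6 * 316 / 1000 bits
= 3160000 bits
= 395000 bytes
= 385.7422 KB
BDP = 3160000 bits (395000 bytes)


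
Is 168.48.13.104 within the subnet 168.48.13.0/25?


Subnet network: 168.48.13.0
Test IP AND mask: 168.48.13.0
Yes, 168.48.13.104 is in 168.48.13.0/25


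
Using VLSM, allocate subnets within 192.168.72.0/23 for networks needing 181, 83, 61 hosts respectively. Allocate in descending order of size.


181 hosts -> /24 (254 usable): 192.168.72.0/24
83 hosts -> /25 (126 usable): 192.168.73.0/25
61 hosts -> /26 (62 usable): 192.168.73.128/26
Allocation: 192.168.72.0/24 (181 hosts, 254 usable); 192.168.73.0/25 (83 hosts, 126 usable); 192.168.73.128/26 (61 hosts, 62 usable)


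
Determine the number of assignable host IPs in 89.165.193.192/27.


Host bits = 32 - 27 = 5
Total addresses = 2^5 = 32
Usable = total - 2 (network and broadcast)
Usable hosts: 30


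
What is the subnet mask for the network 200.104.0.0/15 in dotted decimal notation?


/15 means 15 network bits, 17 host bits
Binary: 11111111111111100000000000000000
Mask: 255.254.0.0


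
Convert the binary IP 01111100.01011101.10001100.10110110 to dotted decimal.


01111100 = 124
01011101 = 93
10001100 = 140
10110110 = 182
IP: 124.93.140.182


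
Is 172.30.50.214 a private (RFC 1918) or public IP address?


RFC 1918 private ranges:
  10.0.0.0/8 (10.0.0.0 - 10.255.255.255)
  172.16.0.0/12 (172.16.0.0 - 172.31.255.255)
  192.168.0.0/16 (192.168.0.0 - 192.168.255.255)
Private (in 172.16.0.0/12)


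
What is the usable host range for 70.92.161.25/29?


Network: 70.92.161.24
Broadcast: 70.92.161.31
First usable = network + 1
Last usable = broadcast - 1
Range: 70.92.161.25 to 70.92.161.30


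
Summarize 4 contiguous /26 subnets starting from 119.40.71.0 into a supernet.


Original prefix: /26
Number of subnets: 4 = 2^2
New prefix = 26 - 2 = 24
Supernet: 119.40.71.0/24


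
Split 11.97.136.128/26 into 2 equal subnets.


New prefix = 26 + 1 = 27
Each subnet has 32 addresses
  11.97.136.128/27
  11.97.136.160/27
Subnets: 11.97.136.128/27, 11.97.136.160/27


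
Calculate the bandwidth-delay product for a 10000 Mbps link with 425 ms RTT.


BDP = bandwidth * RTT
= 10000 Mbps * 425 ms
= 10000 * 1e6 * 425 / 1000 bits
= 4250000000 bits
= 531250000 bytes
= 518798.8281 KB
BDP = 4250000000 bits (531250000 bytes)


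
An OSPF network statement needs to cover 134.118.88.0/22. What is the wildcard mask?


Subnet mask: 255.255.252.0
Wildcard = 255.255.255.255 - subnet mask
255 - 255 = 0
255 - 255 = 0
255 - 252 = 3
255 - 0 = 255
Wildcard: 0.0.3.255


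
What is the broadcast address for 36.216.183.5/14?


Network: 36.216.0.0/14
Host bits = 18
Set all host bits to 1:
Broadcast: 36.219.255.255


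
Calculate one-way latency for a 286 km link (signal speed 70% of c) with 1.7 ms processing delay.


Speed = 0.7 * 3e5 km/s = 210000 km/s
Propagation delay = 286 / 210000 = 0.0014 s = 1.3619 ms
Processing delay = 1.7 ms
Total one-way latency = 3.0619 ms


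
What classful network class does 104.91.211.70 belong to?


First octet: 104
Binary: 01101000
0xxxxxxx -> Class A (1-126)
Class A, default mask 255.0.0.0 (/8)


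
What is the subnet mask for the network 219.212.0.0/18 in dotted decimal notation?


/18 means 18 network bits, 14 host bits
Binary: 11111111111111111100000000000000
Mask: 255.255.192.0


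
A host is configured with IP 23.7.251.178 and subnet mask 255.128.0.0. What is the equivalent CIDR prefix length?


Binary: 11111111.10000000.00000000.00000000
Count leading 1s
Prefix: /9


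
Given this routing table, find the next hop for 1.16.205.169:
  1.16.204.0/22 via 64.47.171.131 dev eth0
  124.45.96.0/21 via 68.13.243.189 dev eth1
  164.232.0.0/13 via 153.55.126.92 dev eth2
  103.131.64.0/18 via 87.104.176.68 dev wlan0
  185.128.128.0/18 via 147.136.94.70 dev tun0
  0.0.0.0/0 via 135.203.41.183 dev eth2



Longest prefix match for 1.16.205.169:
  /22 1.16.204.0: MATCH
  /21 124.45.96.0: no
  /13 164.232.0.0: no
  /18 103.131.64.0: no
  /18 185.128.128.0: no
  /0 0.0.0.0: MATCH
Selected: next-hop 64.47.171.131 via eth0 (matched /22)


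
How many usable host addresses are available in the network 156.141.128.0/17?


Host bits = 32 - 17 = 15
Total addresses = 2^15 = 32768
Usable = total - 2 (network and broadcast)
Usable hosts: 32766


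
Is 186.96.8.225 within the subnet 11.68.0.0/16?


Subnet network: 11.68.0.0
Test IP AND mask: 186.96.0.0
No, 186.96.8.225 is not in 11.68.0.0/16


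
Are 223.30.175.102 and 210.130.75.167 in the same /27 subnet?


Mask: 255.255.255.224
223.30.175.102 AND mask = 223.30.175.96
210.130.75.167 AND mask = 210.130.75.160
No, different subnets (223.30.175.96 vs 210.130.75.160)


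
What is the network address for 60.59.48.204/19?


IP:   00111100.00111011.00110000.11001100
Mask: 11111111.11111111.11100000.00000000
AND operation:
Net:  00111100.00111011.00100000.00000000
Network: 60.59.32.0/19


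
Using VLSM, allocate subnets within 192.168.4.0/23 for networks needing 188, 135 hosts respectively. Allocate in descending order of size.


188 hosts -> /24 (254 usable): 192.168.4.0/24
135 hosts -> /24 (254 usable): 192.168.5.0/24
Allocation: 192.168.4.0/24 (188 hosts, 254 usable); 192.168.5.0/24 (135 hosts, 254 usable)


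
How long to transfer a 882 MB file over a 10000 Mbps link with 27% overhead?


Effective throughput = 10000 * (1 - 27/100) = 7300 Mbps
File size in Mb = 882 * 8 = 7056 Mb
Time = 7056 / 7300
Time = 0.9666 seconds


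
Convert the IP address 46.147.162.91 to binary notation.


46 = 00101110
147 = 10010011
162 = 10100010
91 = 01011011
Binary: 00101110.10010011.10100010.01011011


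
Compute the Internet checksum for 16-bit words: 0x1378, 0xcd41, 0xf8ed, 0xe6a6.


Sum all words (with carry folding):
+ 0x1378 = 0x1378
+ 0xcd41 = 0xe0b9
+ 0xf8ed = 0xd9a7
+ 0xe6a6 = 0xc04e
One's complement: ~0xc04e
Checksum = 0x3fb1


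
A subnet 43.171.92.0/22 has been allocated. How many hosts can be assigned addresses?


Host bits = 32 - 22 = 10
Total addresses = 2^10 = 1024
Usable = total - 2 (network and broadcast)
Usable hosts: 1022


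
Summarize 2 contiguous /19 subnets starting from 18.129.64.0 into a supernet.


Original prefix: /19
Number of subnets: 2 = 2^1
New prefix = 19 - 1 = 18
Supernet: 18.129.64.0/18


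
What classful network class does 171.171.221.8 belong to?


First octet: 171
Binary: 10101011
10xxxxxx -> Class B (128-191)
Class B, default mask 255.255.0.0 (/16)


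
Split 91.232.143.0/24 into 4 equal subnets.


New prefix = 24 + 2 = 26
Each subnet has 64 addresses
  91.232.143.0/26
  91.232.143.64/26
  91.232.143.128/26
  91.232.143.192/26
Subnets: 91.232.143.0/26, 91.232.143.64/26, 91.232.143.128/26, 91.232.143.192/26


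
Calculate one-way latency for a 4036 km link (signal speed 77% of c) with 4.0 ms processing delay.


Speed = 0.77 * 3e5 km/s = 231000 km/s
Propagation delay = 4036 / 231000 = 0.0175 s = 17.4719 ms
Processing delay = 4.0 ms
Total one-way latency = 21.4719 ms


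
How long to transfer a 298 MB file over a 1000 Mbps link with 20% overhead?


Effective throughput = 1000 * (1 - 20/100) = 800 Mbps
File size in Mb = 298 * 8 = 2384 Mb
Time = 2384 / 800
Time = 2.98 seconds


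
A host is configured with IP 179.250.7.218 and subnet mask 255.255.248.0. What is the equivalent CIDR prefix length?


Binary: 11111111.11111111.11111000.00000000
Count leading 1s
Prefix: /21


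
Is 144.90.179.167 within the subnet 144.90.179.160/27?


Subnet network: 144.90.179.160
Test IP AND mask: 144.90.179.160
Yes, 144.90.179.167 is in 144.90.179.160/27


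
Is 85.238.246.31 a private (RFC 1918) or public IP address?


RFC 1918 private ranges:
  10.0.0.0/8 (10.0.0.0 - 10.255.255.255)
  172.16.0.0/12 (172.16.0.0 - 172.31.255.255)
  192.168.0.0/16 (192.168.0.0 - 192.168.255.255)
Public (not in any RFC 1918 range)


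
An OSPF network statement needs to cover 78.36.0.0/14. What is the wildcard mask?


Subnet mask: 255.252.0.0
Wildcard = 255.255.255.255 - subnet mask
255 - 255 = 0
255 - 252 = 3
255 - 0 = 255
255 - 0 = 255
Wildcard: 0.3.255.255


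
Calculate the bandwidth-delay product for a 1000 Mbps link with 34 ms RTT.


BDP = bandwidth * RTT
= 1000 Mbps * 34 ms
= 1000 * 1e6 * 34 / 1000 bits
= 34000000 bits
= 4250000 bytes
= 4150.3906 KB
BDP = 34000000 bits (4250000 bytes)


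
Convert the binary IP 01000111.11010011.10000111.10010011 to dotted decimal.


01000111 = 71
11010011 = 211
10000111 = 135
10010011 = 147
IP: 71.211.135.147


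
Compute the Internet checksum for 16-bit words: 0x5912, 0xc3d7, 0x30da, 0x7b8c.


Sum all words (with carry folding):
+ 0x5912 = 0x5912
+ 0xc3d7 = 0x1cea
+ 0x30da = 0x4dc4
+ 0x7b8c = 0xc950
One's complement: ~0xc950
Checksum = 0x36af


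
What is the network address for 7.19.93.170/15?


IP:   00000111.00010011.01011101.10101010
Mask: 11111111.11111110.00000000.00000000
AND operation:
Net:  00000111.00010010.00000000.00000000
Network: 7.18.0.0/15


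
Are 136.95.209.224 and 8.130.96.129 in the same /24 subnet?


Mask: 255.255.255.0
136.95.209.224 AND mask = 136.95.209.0
8.130.96.129 AND mask = 8.130.96.0
No, different subnets (136.95.209.0 vs 8.130.96.0)


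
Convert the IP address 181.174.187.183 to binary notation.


181 = 10110101
174 = 10101110
187 = 10111011
183 = 10110111
Binary: 10110101.10101110.10111011.10110111


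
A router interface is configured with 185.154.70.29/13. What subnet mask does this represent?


/13 means 13 network bits, 19 host bits
Binary: 11111111111110000000000000000000
Mask: 255.248.0.0


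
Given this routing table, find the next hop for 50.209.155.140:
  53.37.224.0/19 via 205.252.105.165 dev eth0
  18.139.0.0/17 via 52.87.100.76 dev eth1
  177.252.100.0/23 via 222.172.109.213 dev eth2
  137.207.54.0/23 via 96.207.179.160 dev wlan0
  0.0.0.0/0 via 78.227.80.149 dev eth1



Longest prefix match for 50.209.155.140:
  /19 53.37.224.0: no
  /17 18.139.0.0: no
  /23 177.252.100.0: no
  /23 137.207.54.0: no
  /0 0.0.0.0: MATCH
Selected: next-hop 78.227.80.149 via eth1 (matched /0)


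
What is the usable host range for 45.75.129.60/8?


Network: 45.0.0.0
Broadcast: 45.255.255.255
First usable = network + 1
Last usable = broadcast - 1
Range: 45.0.0.1 to 45.255.255.254


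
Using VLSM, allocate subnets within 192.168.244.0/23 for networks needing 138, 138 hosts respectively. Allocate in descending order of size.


138 hosts -> /24 (254 usable): 192.168.244.0/24
138 hosts -> /24 (254 usable): 192.168.245.0/24
Allocation: 192.168.244.0/24 (138 hosts, 254 usable); 192.168.245.0/24 (138 hosts, 254 usable)


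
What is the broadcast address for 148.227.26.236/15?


Network: 148.226.0.0/15
Host bits = 17
Set all host bits to 1:
Broadcast: 148.227.255.255


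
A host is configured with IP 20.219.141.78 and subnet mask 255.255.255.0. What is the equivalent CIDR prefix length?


Binary: 11111111.11111111.11111111.00000000
Count leading 1s
Prefix: /24


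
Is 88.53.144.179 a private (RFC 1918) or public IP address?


RFC 1918 private ranges:
  10.0.0.0/8 (10.0.0.0 - 10.255.255.255)
  172.16.0.0/12 (172.16.0.0 - 172.31.255.255)
  192.168.0.0/16 (192.168.0.0 - 192.168.255.255)
Public (not in any RFC 1918 range)


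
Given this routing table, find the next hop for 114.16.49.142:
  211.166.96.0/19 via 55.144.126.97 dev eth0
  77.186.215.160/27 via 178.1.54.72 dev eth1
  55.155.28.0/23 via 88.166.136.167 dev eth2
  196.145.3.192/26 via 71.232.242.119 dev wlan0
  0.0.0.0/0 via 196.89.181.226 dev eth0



Longest prefix match for 114.16.49.142:
  /19 211.166.96.0: no
  /27 77.186.215.160: no
  /23 55.155.28.0: no
  /26 196.145.3.192: no
  /0 0.0.0.0: MATCH
Selected: next-hop 196.89.181.226 via eth0 (matched /0)


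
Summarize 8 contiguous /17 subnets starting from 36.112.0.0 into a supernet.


Original prefix: /17
Number of subnets: 8 = 2^3
New prefix = 17 - 3 = 14
Supernet: 36.112.0.0/14


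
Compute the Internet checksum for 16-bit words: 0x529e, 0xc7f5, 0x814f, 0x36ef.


Sum all words (with carry folding):
+ 0x529e = 0x529e
+ 0xc7f5 = 0x1a94
+ 0x814f = 0x9be3
+ 0x36ef = 0xd2d2
One's complement: ~0xd2d2
Checksum = 0x2d2d


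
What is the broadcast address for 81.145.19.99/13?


Network: 81.144.0.0/13
Host bits = 19
Set all host bits to 1:
Broadcast: 81.151.255.255


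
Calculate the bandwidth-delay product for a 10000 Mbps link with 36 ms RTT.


BDP = bandwidth * RTT
= 10000 Mbps * 36 ms
= 10000 * 1e6 * 36 / 1000 bits
= 360000000 bits
= 45000000 bytes
= 43945.3125 KB
BDP = 360000000 bits (45000000 bytes)


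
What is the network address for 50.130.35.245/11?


IP:   00110010.10000010.00100011.11110101
Mask: 11111111.11100000.00000000.00000000
AND operation:
Net:  00110010.10000000.00000000.00000000
Network: 50.128.0.0/11


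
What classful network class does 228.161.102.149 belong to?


First octet: 228
Binary: 11100100
1110xxxx -> Class D (224-239)
Class D (multicast), default mask N/A


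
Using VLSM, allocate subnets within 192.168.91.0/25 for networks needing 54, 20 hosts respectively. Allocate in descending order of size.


54 hosts -> /26 (62 usable): 192.168.91.0/26
20 hosts -> /27 (30 usable): 192.168.91.64/27
Allocation: 192.168.91.0/26 (54 hosts, 62 usable); 192.168.91.64/27 (20 hosts, 30 usable)


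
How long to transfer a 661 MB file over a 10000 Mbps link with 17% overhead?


Effective throughput = 10000 * (1 - 17/100) = 8300 Mbps
File size in Mb = 661 * 8 = 5288 Mb
Time = 5288 / 8300
Time = 0.6371 seconds


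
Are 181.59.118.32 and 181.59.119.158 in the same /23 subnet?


Mask: 255.255.254.0
181.59.118.32 AND mask = 181.59.118.0
181.59.119.158 AND mask = 181.59.118.0
Yes, same subnet (181.59.118.0)


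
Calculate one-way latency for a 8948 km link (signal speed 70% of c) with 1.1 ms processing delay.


Speed = 0.7 * 3e5 km/s = 210000 km/s
Propagation delay = 8948 / 210000 = 0.0426 s = 42.6095 ms
Processing delay = 1.1 ms
Total one-way latency = 43.7095 ms


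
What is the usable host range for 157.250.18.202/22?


Network: 157.250.16.0
Broadcast: 157.250.19.255
First usable = network + 1
Last usable = broadcast - 1
Range: 157.250.16.1 to 157.250.19.254


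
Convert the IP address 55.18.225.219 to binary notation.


55 = 00110111
18 = 00010010
225 = 11100001
219 = 11011011
Binary: 00110111.00010010.11100001.11011011


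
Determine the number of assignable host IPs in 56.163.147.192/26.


Host bits = 32 - 26 = 6
Total addresses = 2^6 = 64
Usable = total - 2 (network and broadcast)
Usable hosts: 62


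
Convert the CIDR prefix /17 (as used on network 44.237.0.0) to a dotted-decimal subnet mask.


/17 means 17 network bits, 15 host bits
Binary: 11111111111111111000000000000000
Mask: 255.255.128.0


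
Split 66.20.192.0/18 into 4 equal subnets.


New prefix = 18 + 2 = 20
Each subnet has 4096 addresses
  66.20.192.0/20
  66.20.208.0/20
  66.20.224.0/20
  66.20.240.0/20
Subnets: 66.20.192.0/20, 66.20.208.0/20, 66.20.224.0/20, 66.20.240.0/20


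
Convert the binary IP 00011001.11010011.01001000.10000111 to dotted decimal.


00011001 = 25
11010011 = 211
01001000 = 72
10000111 = 135
IP: 25.211.72.135


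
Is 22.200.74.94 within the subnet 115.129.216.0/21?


Subnet network: 115.129.216.0
Test IP AND mask: 22.200.72.0
No, 22.200.74.94 is not in 115.129.216.0/21


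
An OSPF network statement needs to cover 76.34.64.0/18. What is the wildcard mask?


Subnet mask: 255.255.192.0
Wildcard = 255.255.255.255 - subnet mask
255 - 255 = 0
255 - 255 = 0
255 - 192 = 63
255 - 0 = 255
Wildcard: 0.0.63.255


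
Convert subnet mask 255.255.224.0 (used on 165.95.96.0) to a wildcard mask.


Subnet mask: 255.255.224.0
Wildcard = 255.255.255.255 - subnet mask
255 - 255 = 0
255 - 255 = 0
255 - 224 = 31
255 - 0 = 255
Wildcard: 0.0.31.255


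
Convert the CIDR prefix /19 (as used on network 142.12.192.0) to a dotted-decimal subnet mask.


/19 means 19 network bits, 13 host bits
Binary: 11111111111111111110000000000000
Mask: 255.255.224.0


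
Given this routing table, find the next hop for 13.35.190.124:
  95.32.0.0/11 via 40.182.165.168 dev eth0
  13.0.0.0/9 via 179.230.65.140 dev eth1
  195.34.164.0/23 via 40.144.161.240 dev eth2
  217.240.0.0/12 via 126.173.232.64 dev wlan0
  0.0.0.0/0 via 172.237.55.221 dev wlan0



Longest prefix match for 13.35.190.124:
  /11 95.32.0.0: no
  /9 13.0.0.0: MATCH
  /23 195.34.164.0: no
  /12 217.240.0.0: no
  /0 0.0.0.0: MATCH
Selected: next-hop 179.230.65.140 via eth1 (matched /9)


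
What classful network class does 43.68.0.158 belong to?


First octet: 43
Binary: 00101011
0xxxxxxx -> Class A (1-126)
Class A, default mask 255.0.0.0 (/8)


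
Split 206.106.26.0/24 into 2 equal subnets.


New prefix = 24 + 1 = 25
Each subnet has 128 addresses
  206.106.26.0/25
  206.106.26.128/25
Subnets: 206.106.26.0/25, 206.106.26.128/25


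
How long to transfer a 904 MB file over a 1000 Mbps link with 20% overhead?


Effective throughput = 1000 * (1 - 20/100) = 800 Mbps
File size in Mb = 904 * 8 = 7232 Mb
Time = 7232 / 800
Time = 9.04 seconds


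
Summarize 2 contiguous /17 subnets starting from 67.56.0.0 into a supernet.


Original prefix: /17
Number of subnets: 2 = 2^1
New prefix = 17 - 1 = 16
Supernet: 67.56.0.0/16


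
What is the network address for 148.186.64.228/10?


IP:   10010100.10111010.01000000.11100100
Mask: 11111111.11000000.00000000.00000000
AND operation:
Net:  10010100.10000000.00000000.00000000
Network: 148.128.0.0/10


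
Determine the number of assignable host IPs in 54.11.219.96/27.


Host bits = 32 - 27 = 5
Total addresses = 2^5 = 32
Usable = total - 2 (network and broadcast)
Usable hosts: 30


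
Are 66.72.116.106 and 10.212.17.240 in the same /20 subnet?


Mask: 255.255.240.0
66.72.116.106 AND mask = 66.72.112.0
10.212.17.240 AND mask = 10.212.16.0
No, different subnets (66.72.112.0 vs 10.212.16.0)


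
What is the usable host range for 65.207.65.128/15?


Network: 65.206.0.0
Broadcast: 65.207.255.255
First usable = network + 1
Last usable = broadcast - 1
Range: 65.206.0.1 to 65.207.255.254


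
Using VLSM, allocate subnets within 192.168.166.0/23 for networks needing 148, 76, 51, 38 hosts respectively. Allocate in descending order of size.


148 hosts -> /24 (254 usable): 192.168.166.0/24
76 hosts -> /25 (126 usable): 192.168.167.0/25
51 hosts -> /26 (62 usable): 192.168.167.128/26
38 hosts -> /26 (62 usable): 192.168.167.192/26
Allocation: 192.168.166.0/24 (148 hosts, 254 usable); 192.168.167.0/25 (76 hosts, 126 usable); 192.168.167.128/26 (51 hosts, 62 usable); 192.168.167.192/26 (38 hosts, 62 usable)


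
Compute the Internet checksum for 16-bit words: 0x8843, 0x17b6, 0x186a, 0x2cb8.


Sum all words (with carry folding):
+ 0x8843 = 0x8843
+ 0x17b6 = 0x9ff9
+ 0x186a = 0xb863
+ 0x2cb8 = 0xe51b
One's complement: ~0xe51b
Checksum = 0x1ae4


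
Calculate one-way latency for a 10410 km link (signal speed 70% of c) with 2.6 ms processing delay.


Speed = 0.7 * 3e5 km/s = 210000 km/s
Propagation delay = 10410 / 210000 = 0.0496 s = 49.5714 ms
Processing delay = 2.6 ms
Total one-way latency = 52.1714 ms


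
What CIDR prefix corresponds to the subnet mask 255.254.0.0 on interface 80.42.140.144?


Binary: 11111111.11111110.00000000.00000000
Count leading 1s
Prefix: /15


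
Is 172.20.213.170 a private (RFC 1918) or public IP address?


RFC 1918 private ranges:
  10.0.0.0/8 (10.0.0.0 - 10.255.255.255)
  172.16.0.0/12 (172.16.0.0 - 172.31.255.255)
  192.168.0.0/16 (192.168.0.0 - 192.168.255.255)
Private (in 172.16.0.0/12)


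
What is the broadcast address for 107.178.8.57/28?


Network: 107.178.8.48/28
Host bits = 4
Set all host bits to 1:
Broadcast: 107.178.8.63


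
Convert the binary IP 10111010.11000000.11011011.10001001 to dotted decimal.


10111010 = 186
11000000 = 192
11011011 = 219
10001001 = 137
IP: 186.192.219.137


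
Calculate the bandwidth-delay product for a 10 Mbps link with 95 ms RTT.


BDP = bandwidth * RTT
= 10 Mbps * 95 ms
= 10 * 1e6 * 95 / 1000 bits
= 950000 bits
= 118750 bytes
= 115.9668 KB
BDP = 950000 bits (118750 bytes)


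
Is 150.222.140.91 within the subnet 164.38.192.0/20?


Subnet network: 164.38.192.0
Test IP AND mask: 150.222.128.0
No, 150.222.140.91 is not in 164.38.192.0/20


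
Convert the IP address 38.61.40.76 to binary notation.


38 = 00100110
61 = 00111101
40 = 00101000
76 = 01001100
Binary: 00100110.00111101.00101000.01001100


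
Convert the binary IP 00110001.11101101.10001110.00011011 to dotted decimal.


00110001 = 49
11101101 = 237
10001110 = 142
00011011 = 27
IP: 49.237.142.27


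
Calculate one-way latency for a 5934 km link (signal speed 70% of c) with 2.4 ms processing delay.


Speed = 0.7 * 3e5 km/s = 210000 km/s
Propagation delay = 5934 / 210000 = 0.0283 s = 28.2571 ms
Processing delay = 2.4 ms
Total one-way latency = 30.6571 ms


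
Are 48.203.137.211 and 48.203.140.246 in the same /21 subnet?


Mask: 255.255.248.0
48.203.137.211 AND mask = 48.203.136.0
48.203.140.246 AND mask = 48.203.136.0
Yes, same subnet (48.203.136.0)


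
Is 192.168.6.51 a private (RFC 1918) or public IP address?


RFC 1918 private ranges:
  10.0.0.0/8 (10.0.0.0 - 10.255.255.255)
  172.16.0.0/12 (172.16.0.0 - 172.31.255.255)
  192.168.0.0/16 (192.168.0.0 - 192.168.255.255)
Private (in 192.168.0.0/16)


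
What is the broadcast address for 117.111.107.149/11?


Network: 117.96.0.0/11
Host bits = 21
Set all host bits to 1:
Broadcast: 117.127.255.255


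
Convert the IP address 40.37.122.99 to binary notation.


40 = 00101000
37 = 00100101
122 = 01111010
99 = 01100011
Binary: 00101000.00100101.01111010.01100011


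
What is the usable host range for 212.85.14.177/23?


Network: 212.85.14.0
Broadcast: 212.85.15.255
First usable = network + 1
Last usable = broadcast - 1
Range: 212.85.14.1 to 212.85.15.254


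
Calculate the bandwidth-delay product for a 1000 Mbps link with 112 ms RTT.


BDP = bandwidth * RTT
= 1000 Mbps * 112 ms
= 1000 * 1e6 * 112 / 1000 bits
= 112000000 bits
= 14000000 bytes
= 13671.875 KB
BDP = 112000000 bits (14000000 bytes)


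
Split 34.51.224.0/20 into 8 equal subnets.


New prefix = 20 + 3 = 23
Each subnet has 512 addresses
  34.51.224.0/23
  34.51.226.0/23
  34.51.228.0/23
  34.51.230.0/23
  34.51.232.0/23
  34.51.234.0/23
  34.51.236.0/23
  34.51.238.0/23
Subnets: 34.51.224.0/23, 34.51.226.0/23, 34.51.228.0/23, 34.51.230.0/23, 34.51.232.0/23, 34.51.234.0/23, 34.51.236.0/23, 34.51.238.0/23


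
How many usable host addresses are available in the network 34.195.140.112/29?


Host bits = 32 - 29 = 3
Total addresses = 2^3 = 8
Usable = total - 2 (network and broadcast)
Usable hosts: 6


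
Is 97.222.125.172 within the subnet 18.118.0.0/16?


Subnet network: 18.118.0.0
Test IP AND mask: 97.222.0.0
No, 97.222.125.172 is not in 18.118.0.0/16


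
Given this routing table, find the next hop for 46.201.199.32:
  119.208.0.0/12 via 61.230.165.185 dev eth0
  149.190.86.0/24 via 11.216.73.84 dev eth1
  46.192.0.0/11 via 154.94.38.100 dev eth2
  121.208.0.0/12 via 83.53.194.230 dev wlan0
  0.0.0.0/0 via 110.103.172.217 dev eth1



Longest prefix match for 46.201.199.32:
  /12 119.208.0.0: no
  /24 149.190.86.0: no
  /11 46.192.0.0: MATCH
  /12 121.208.0.0: no
  /0 0.0.0.0: MATCH
Selected: next-hop 154.94.38.100 via eth2 (matched /11)


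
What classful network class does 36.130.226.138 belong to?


First octet: 36
Binary: 00100100
0xxxxxxx -> Class A (1-126)
Class A, default mask 255.0.0.0 (/8)


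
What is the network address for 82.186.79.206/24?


IP:   01010010.10111010.01001111.11001110
Mask: 11111111.11111111.11111111.00000000
AND operation:
Net:  01010010.10111010.01001111.00000000
Network: 82.186.79.0/24


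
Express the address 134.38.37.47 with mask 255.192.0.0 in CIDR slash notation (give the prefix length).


Binary: 11111111.11000000.00000000.00000000
Count leading 1s
Prefix: /10


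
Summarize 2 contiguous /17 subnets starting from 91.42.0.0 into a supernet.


Original prefix: /17
Number of subnets: 2 = 2^1
New prefix = 17 - 1 = 16
Supernet: 91.42.0.0/16


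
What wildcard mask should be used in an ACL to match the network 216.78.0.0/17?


Subnet mask: 255.255.128.0
Wildcard = 255.255.255.255 - subnet mask
255 - 255 = 0
255 - 255 = 0
255 - 128 = 127
255 - 0 = 255
Wildcard: 0.0.127.255


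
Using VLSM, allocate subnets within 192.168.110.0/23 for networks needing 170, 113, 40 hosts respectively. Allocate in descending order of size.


170 hosts -> /24 (254 usable): 192.168.110.0/24
113 hosts -> /25 (126 usable): 192.168.111.0/25
40 hosts -> /26 (62 usable): 192.168.111.128/26
Allocation: 192.168.110.0/24 (170 hosts, 254 usable); 192.168.111.0/25 (113 hosts, 126 usable); 192.168.111.128/26 (40 hosts, 62 usable)


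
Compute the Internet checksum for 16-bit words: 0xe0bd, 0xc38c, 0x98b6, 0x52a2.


Sum all words (with carry folding):
+ 0xe0bd = 0xe0bd
+ 0xc38c = 0xa44a
+ 0x98b6 = 0x3d01
+ 0x52a2 = 0x8fa3
One's complement: ~0x8fa3
Checksum = 0x705c


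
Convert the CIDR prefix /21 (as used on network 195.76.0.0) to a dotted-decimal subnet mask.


/21 means 21 network bits, 11 host bits
Binary: 11111111111111111111100000000000
Mask: 255.255.248.0


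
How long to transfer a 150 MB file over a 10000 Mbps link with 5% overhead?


Effective throughput = 10000 * (1 - 5/100) = 9500 Mbps
File size in Mb = 150 * 8 = 1200 Mb
Time = 1200 / 9500
Time = 0.1263 seconds


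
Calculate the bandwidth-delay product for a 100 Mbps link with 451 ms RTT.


BDP = bandwidth * RTT
= 100 Mbps * 451 ms
= 100 * 1e6 * 451 / 1000 bits
= 45100000 bits
= 5637500 bytes
= 5505.3711 KB
BDP = 45100000 bits (5637500 bytes)


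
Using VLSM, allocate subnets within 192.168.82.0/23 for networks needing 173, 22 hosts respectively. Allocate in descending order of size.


173 hosts -> /24 (254 usable): 192.168.82.0/24
22 hosts -> /27 (30 usable): 192.168.83.0/27
Allocation: 192.168.82.0/24 (173 hosts, 254 usable); 192.168.83.0/27 (22 hosts, 30 usable)


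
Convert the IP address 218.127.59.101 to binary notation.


218 = 11011010
127 = 01111111
59 = 00111011
101 = 01100101
Binary: 11011010.01111111.00111011.01100101


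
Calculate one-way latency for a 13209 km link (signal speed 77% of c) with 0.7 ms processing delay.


Speed = 0.77 * 3e5 km/s = 231000 km/s
Propagation delay = 13209 / 231000 = 0.0572 s = 57.1818 ms
Processing delay = 0.7 ms
Total one-way latency = 57.8818 ms


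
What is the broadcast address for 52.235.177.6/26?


Network: 52.235.177.0/26
Host bits = 6
Set all host bits to 1:
Broadcast: 52.235.177.63


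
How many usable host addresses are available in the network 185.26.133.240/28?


Host bits = 32 - 28 = 4
Total addresses = 2^4 = 16
Usable = total - 2 (network and broadcast)
Usable hosts: 14


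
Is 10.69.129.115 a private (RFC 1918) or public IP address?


RFC 1918 private ranges:
  10.0.0.0/8 (10.0.0.0 - 10.255.255.255)
  172.16.0.0/12 (172.16.0.0 - 172.31.255.255)
  192.168.0.0/16 (192.168.0.0 - 192.168.255.255)
Private (in 10.0.0.0/8)


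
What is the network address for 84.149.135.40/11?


IP:   01010100.10010101.10000111.00101000
Mask: 11111111.11100000.00000000.00000000
AND operation:
Net:  01010100.10000000.00000000.00000000
Network: 84.128.0.0/11


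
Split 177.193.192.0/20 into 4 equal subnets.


New prefix = 20 + 2 = 22
Each subnet has 1024 addresses
  177.193.192.0/22
  177.193.196.0/22
  177.193.200.0/22
  177.193.204.0/22
Subnets: 177.193.192.0/22, 177.193.196.0/22, 177.193.200.0/22, 177.193.204.0/22


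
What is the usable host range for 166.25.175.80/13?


Network: 166.24.0.0
Broadcast: 166.31.255.255
First usable = network + 1
Last usable = broadcast - 1
Range: 166.24.0.1 to 166.31.255.254


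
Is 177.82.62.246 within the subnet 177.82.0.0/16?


Subnet network: 177.82.0.0
Test IP AND mask: 177.82.0.0
Yes, 177.82.62.246 is in 177.82.0.0/16


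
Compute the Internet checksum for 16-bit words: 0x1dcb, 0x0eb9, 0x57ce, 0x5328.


Sum all words (with carry folding):
+ 0x1dcb = 0x1dcb
+ 0x0eb9 = 0x2c84
+ 0x57ce = 0x8452
+ 0x5328 = 0xd77a
One's complement: ~0xd77a
Checksum = 0x2885


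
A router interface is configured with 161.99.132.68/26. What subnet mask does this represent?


/26 means 26 network bits, 6 host bits
Binary: 11111111111111111111111111000000
Mask: 255.255.255.192


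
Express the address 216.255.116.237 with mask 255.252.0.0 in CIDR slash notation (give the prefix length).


Binary: 11111111.11111100.00000000.00000000
Count leading 1s
Prefix: /14


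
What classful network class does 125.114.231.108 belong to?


First octet: 125
Binary: 01111101
0xxxxxxx -> Class A (1-126)
Class A, default mask 255.0.0.0 (/8)


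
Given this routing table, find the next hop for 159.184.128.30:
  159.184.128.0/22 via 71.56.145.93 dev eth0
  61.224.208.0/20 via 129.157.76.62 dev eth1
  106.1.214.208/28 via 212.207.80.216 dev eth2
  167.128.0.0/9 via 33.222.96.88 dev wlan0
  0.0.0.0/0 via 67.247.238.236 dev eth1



Longest prefix match for 159.184.128.30:
  /22 159.184.128.0: MATCH
  /20 61.224.208.0: no
  /28 106.1.214.208: no
  /9 167.128.0.0: no
  /0 0.0.0.0: MATCH
Selected: next-hop 71.56.145.93 via eth0 (matched /22)


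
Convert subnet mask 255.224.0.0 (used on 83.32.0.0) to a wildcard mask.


Subnet mask: 255.224.0.0
Wildcard = 255.255.255.255 - subnet mask
255 - 255 = 0
255 - 224 = 31
255 - 0 = 255
255 - 0 = 255
Wildcard: 0.31.255.255


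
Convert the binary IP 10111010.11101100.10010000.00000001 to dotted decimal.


10111010 = 186
11101100 = 236
10010000 = 144
00000001 = 1
IP: 186.236.144.1


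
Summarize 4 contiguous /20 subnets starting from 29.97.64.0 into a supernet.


Original prefix: /20
Number of subnets: 4 = 2^2
New prefix = 20 - 2 = 18
Supernet: 29.97.64.0/18


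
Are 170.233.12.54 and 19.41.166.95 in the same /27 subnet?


Mask: 255.255.255.224
170.233.12.54 AND mask = 170.233.12.32
19.41.166.95 AND mask = 19.41.166.64
No, different subnets (170.233.12.32 vs 19.41.166.64)


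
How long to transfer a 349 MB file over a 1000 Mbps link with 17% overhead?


Effective throughput = 1000 * (1 - 17/100) = 830 Mbps
File size in Mb = 349 * 8 = 2792 Mb
Time = 2792 / 830
Time = 3.3639 seconds


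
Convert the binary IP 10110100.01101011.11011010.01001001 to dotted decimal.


10110100 = 180
01101011 = 107
11011010 = 218
01001001 = 73
IP: 180.107.218.73


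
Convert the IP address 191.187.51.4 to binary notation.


191 = 10111111
187 = 10111011
51 = 00110011
4 = 00000100
Binary: 10111111.10111011.00110011.00000100


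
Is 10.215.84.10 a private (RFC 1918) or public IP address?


RFC 1918 private ranges:
  10.0.0.0/8 (10.0.0.0 - 10.255.255.255)
  172.16.0.0/12 (172.16.0.0 - 172.31.255.255)
  192.168.0.0/16 (192.168.0.0 - 192.168.255.255)
Private (in 10.0.0.0/8)


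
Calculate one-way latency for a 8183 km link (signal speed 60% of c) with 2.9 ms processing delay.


Speed = 0.6 * 3e5 km/s = 180000 km/s
Propagation delay = 8183 / 180000 = 0.0455 s = 45.4611 ms
Processing delay = 2.9 ms
Total one-way latency = 48.3611 ms


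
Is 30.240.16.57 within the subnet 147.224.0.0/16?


Subnet network: 147.224.0.0
Test IP AND mask: 30.240.0.0
No, 30.240.16.57 is not in 147.224.0.0/16


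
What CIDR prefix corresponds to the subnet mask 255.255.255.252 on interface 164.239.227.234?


Binary: 11111111.11111111.11111111.11111100
Count leading 1s
Prefix: /30


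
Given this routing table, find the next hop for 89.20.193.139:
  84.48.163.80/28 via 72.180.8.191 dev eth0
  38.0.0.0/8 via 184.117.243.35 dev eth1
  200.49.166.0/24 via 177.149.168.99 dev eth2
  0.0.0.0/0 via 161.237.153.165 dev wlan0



Longest prefix match for 89.20.193.139:
  /28 84.48.163.80: no
  /8 38.0.0.0: no
  /24 200.49.166.0: no
  /0 0.0.0.0: MATCH
Selected: next-hop 161.237.153.165 via wlan0 (matched /0)


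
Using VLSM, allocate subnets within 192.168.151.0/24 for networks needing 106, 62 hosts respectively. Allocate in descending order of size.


106 hosts -> /25 (126 usable): 192.168.151.0/25
62 hosts -> /26 (62 usable): 192.168.151.128/26
Allocation: 192.168.151.0/25 (106 hosts, 126 usable); 192.168.151.128/26 (62 hosts, 62 usable)


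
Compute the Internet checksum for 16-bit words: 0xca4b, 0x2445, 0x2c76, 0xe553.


Sum all words (with carry folding):
+ 0xca4b = 0xca4b
+ 0x2445 = 0xee90
+ 0x2c76 = 0x1b07
+ 0xe553 = 0x005b
One's complement: ~0x005b
Checksum = 0xffa4


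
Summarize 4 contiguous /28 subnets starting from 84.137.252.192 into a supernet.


Original prefix: /28
Number of subnets: 4 = 2^2
New prefix = 28 - 2 = 26
Supernet: 84.137.252.192/26


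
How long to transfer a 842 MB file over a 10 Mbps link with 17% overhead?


Effective throughput = 10 * (1 - 17/100) = 8.3 Mbps
File size in Mb = 842 * 8 = 6736 Mb
Time = 6736 / 8.3
Time = 811.5663 seconds


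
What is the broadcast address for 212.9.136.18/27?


Network: 212.9.136.0/27
Host bits = 5
Set all host bits to 1:
Broadcast: 212.9.136.31


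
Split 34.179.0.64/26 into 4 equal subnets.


New prefix = 26 + 2 = 28
Each subnet has 16 addresses
  34.179.0.64/28
  34.179.0.80/28
  34.179.0.96/28
  34.179.0.112/28
Subnets: 34.179.0.64/28, 34.179.0.80/28, 34.179.0.96/28, 34.179.0.112/28


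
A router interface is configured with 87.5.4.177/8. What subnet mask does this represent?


/8 means 8 network bits, 24 host bits
Binary: 11111111000000000000000000000000
Mask: 255.0.0.0


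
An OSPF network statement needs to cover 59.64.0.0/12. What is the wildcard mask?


Subnet mask: 255.240.0.0
Wildcard = 255.255.255.255 - subnet mask
255 - 255 = 0
255 - 240 = 15
255 - 0 = 255
255 - 0 = 255
Wildcard: 0.15.255.255


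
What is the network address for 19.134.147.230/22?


IP:   00010011.10000110.10010011.11100110
Mask: 11111111.11111111.11111100.00000000
AND operation:
Net:  00010011.10000110.10010000.00000000
Network: 19.134.144.0/22


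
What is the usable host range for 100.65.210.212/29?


Network: 100.65.210.208
Broadcast: 100.65.210.215
First usable = network + 1
Last usable = broadcast - 1
Range: 100.65.210.209 to 100.65.210.214


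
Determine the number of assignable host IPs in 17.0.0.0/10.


Host bits = 32 - 10 = 22
Total addresses = 2^22 = 4194304
Usable = total - 2 (network and broadcast)
Usable hosts: 4194302


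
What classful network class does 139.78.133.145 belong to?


First octet: 139
Binary: 10001011
10xxxxxx -> Class B (128-191)
Class B, default mask 255.255.0.0 (/16)


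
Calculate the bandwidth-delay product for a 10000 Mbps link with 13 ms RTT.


BDP = bandwidth * RTT
= 10000 Mbps * 13 ms
= 10000 * 1e6 * 13 / 1000 bits
= 130000000 bits
= 16250000 bytes
= 15869.1406 KB
BDP = 130000000 bits (16250000 bytes)


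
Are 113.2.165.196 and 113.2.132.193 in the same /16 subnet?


Mask: 255.255.0.0
113.2.165.196 AND mask = 113.2.0.0
113.2.132.193 AND mask = 113.2.0.0
Yes, same subnet (113.2.0.0)


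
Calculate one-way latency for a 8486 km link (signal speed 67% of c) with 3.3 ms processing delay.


Speed = 0.67 * 3e5 km/s = 201000 km/s
Propagation delay = 8486 / 201000 = 0.0422 s = 42.2189 ms
Processing delay = 3.3 ms
Total one-way latency = 45.5189 ms


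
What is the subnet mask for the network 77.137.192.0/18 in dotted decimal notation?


/18 means 18 network bits, 14 host bits
Binary: 11111111111111111100000000000000
Mask: 255.255.192.0
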